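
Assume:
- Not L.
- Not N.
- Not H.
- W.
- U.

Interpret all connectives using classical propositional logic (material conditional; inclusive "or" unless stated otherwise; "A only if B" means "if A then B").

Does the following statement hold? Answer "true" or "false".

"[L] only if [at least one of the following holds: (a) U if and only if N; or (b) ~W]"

This is L → ((U ↔ N) ∨ ¬W).

U ↔ N = T ↔ F = F
¬W = ¬T = F
(U ↔ N) ∨ ¬W = F ∨ F = F
L → ((U ↔ N) ∨ ¬W) = F → F = T

True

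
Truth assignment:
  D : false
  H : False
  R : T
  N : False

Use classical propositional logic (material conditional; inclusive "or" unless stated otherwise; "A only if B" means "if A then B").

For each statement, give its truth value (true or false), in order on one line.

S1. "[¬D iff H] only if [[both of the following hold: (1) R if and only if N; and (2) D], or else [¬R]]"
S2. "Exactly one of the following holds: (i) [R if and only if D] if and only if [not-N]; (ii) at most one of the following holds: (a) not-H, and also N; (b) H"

S1 true, S2 true

S1: Formalization: (~D <-> H) -> (((R <-> N) & D) | ~R)

~D = ~F = T
~D <-> H = T <-> F = F
R <-> N = T <-> F = F
(R <-> N) & D = F & F = F
~R = ~T = F
((R <-> N) & D) | ~R = F | F = F
(~D <-> H) -> (((R <-> N) & D) | ~R) = F -> F = T
Hence S1 is true.

S2: Parsed as ((R <-> D) <-> ~N) xor ((~H & N) nand H)

R <-> D = T <-> F = F
~N = ~F = T
(R <-> D) <-> ~N = F <-> T = F
~H = ~F = T
~H & N = T & F = F
(~H & N) nand H = F nand F = T
((R <-> D) <-> ~N) xor ((~H & N) nand H) = F xor T = T
Hence S2 is true.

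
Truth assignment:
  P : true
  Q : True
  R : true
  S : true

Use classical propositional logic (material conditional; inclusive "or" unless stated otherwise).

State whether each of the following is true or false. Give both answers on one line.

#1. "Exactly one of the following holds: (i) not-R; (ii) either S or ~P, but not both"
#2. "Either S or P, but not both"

#1: This is not R xor (S xor not P).

not R = not True = False
not P = not True = False
S xor not P = True xor False = True
not R xor (S xor not P) = False xor True = True
So #1 is true.

#2: Parsed as S xor P

S xor P = True xor True = False
Hence #2 is false.

#1 True; #2 False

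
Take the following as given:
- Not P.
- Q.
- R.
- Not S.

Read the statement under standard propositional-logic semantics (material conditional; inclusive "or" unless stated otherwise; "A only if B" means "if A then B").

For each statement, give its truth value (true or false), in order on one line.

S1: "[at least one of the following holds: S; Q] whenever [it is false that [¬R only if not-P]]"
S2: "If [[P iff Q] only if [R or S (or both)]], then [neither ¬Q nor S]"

S1 T; S2 T

S1: Parsed as ¬(¬R → ¬P) → (S ∨ Q)

¬R = ¬T = F
¬P = ¬F = T
¬R → ¬P = F → T = T
¬(¬R → ¬P) = ¬T = F
S ∨ Q = F ∨ T = T
¬(¬R → ¬P) → (S ∨ Q) = F → T = T
Hence S1 is true.

S2: Parsed as ((P ↔ Q) → (R ∨ S)) → (¬Q ↓ S)

P ↔ Q = F ↔ T = F
R ∨ S = T ∨ F = T
(P ↔ Q) → (R ∨ S) = F → T = T
¬Q = ¬T = F
¬Q ↓ S = F ↓ F = T
((P ↔ Q) → (R ∨ S)) → (¬Q ↓ S) = T → T = T
Hence S2 is true.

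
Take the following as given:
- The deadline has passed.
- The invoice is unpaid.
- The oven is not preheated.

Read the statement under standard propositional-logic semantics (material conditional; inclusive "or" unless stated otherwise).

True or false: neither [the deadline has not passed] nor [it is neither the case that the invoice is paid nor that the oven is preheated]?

false

Let P = "the deadline has passed" (True), Q = "the invoice is paid" (False), R = "the oven is preheated" (False).
In symbols: not P nor (Q nor R)

not P = not True = False
Q nor R = False nor False = True
not P nor (Q nor R) = False nor True = False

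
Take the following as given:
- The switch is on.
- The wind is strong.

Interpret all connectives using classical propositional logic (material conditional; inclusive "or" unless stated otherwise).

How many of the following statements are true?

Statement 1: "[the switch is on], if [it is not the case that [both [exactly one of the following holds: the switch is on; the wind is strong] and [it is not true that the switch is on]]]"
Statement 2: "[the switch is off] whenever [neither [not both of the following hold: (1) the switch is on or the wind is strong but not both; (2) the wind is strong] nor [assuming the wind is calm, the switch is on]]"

Let P = "the switch is on" (T), U = "the wind is strong" (T).

Statement 1: This is ¬((P ⊕ U) ∧ ¬P) → P.

P ⊕ U = T ⊕ T = F
¬P = ¬T = F
(P ⊕ U) ∧ ¬P = F ∧ F = F
¬((P ⊕ U) ∧ ¬P) = ¬F = T
¬((P ⊕ U) ∧ ¬P) → P = T → T = T
Thus Statement 1 is true.

Statement 2: In symbols: (((P ⊕ U) ↑ U) ↓ (¬U → P)) → ¬P

P ⊕ U = T ⊕ T = F
(P ⊕ U) ↑ U = F ↑ T = T
¬U = ¬T = F
¬U → P = F → T = T
((P ⊕ U) ↑ U) ↓ (¬U → P) = T ↓ T = F
¬P = ¬T = F
(((P ⊕ U) ↑ U) ↓ (¬U → P)) → ¬P = F → F = T
Hence Statement 2 is true.

True statements: 2 (Statement 1, Statement 2).

2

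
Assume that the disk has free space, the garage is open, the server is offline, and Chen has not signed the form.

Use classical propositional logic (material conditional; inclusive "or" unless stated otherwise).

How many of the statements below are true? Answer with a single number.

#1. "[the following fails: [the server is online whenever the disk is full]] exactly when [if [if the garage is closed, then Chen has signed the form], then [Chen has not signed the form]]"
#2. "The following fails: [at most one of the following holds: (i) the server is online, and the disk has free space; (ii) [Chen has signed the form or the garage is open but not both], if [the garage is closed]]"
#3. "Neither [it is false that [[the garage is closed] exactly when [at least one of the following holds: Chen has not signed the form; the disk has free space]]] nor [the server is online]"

0

Let P = "the disk is full" (F), R = "the server is online" (F), Q = "the garage is closed" (F), S = "Chen has signed the form" (F).

#1: Formalization: ~(P -> R) <-> ((Q -> S) -> ~S)

P -> R = F -> F = T
~(P -> R) = ~T = F
Q -> S = F -> F = T
~S = ~F = T
(Q -> S) -> ~S = T -> T = T
~(P -> R) <-> ((Q -> S) -> ~S) = F <-> T = F
Hence #1 is false.

#2: Parsed as ~((R & ~P) nand (Q -> (S xor ~Q)))

~P = ~F = T
R & ~P = F & T = F
~Q = ~F = T
S xor ~Q = F xor T = T
Q -> (S xor ~Q) = F -> T = T
(R & ~P) nand (Q -> (S xor ~Q)) = F nand T = T
~((R & ~P) nand (Q -> (S xor ~Q))) = ~T = F
So #2 is false.

#3: This is ~(Q <-> (~S | ~P)) nor R.

~S = ~F = T
~P = ~F = T
~S | ~P = T | T = T
Q <-> (~S | ~P) = F <-> T = F
~(Q <-> (~S | ~P)) = ~F = T
~(Q <-> (~S | ~P)) nor R = T nor F = F
Thus #3 is false.

0 of the 3 statements are true (none).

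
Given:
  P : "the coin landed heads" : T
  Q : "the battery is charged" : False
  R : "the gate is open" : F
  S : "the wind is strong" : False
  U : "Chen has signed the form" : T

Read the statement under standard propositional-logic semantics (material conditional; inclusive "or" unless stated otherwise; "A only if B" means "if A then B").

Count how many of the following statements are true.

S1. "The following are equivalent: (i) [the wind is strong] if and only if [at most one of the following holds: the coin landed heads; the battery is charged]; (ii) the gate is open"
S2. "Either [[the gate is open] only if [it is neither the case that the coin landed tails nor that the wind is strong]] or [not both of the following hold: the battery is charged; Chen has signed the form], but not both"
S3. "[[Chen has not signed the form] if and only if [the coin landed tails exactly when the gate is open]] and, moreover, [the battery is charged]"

S1: Formalization: (S iff (P nand Q)) iff R

P nand Q = True nand False = True
S iff (P nand Q) = False iff True = False
(S iff (P nand Q)) iff R = False iff False = True
Thus S1 is true.

S2: This is (R -> (not P nor S)) xor (Q nand U).

not P = not True = False
not P nor S = False nor False = True
R -> (not P nor S) = False -> True = True
Q nand U = False nand True = True
(R -> (not P nor S)) xor (Q nand U) = True xor True = False
So S2 is false.

S3: This is (not U iff (not P iff R)) and Q.

not U = not True = False
not P = not True = False
not P iff R = False iff False = True
not U iff (not P iff R) = False iff True = False
(not U iff (not P iff R)) and Q = False and False = False
Hence S3 is false.

True statements: 1 (S1).

1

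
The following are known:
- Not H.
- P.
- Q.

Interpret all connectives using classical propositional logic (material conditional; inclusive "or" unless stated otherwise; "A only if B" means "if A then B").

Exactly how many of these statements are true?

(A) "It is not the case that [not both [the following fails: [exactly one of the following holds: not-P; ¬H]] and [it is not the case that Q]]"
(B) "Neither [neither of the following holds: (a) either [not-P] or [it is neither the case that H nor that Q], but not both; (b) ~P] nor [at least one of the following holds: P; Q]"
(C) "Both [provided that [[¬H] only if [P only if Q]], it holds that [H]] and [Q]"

(A): Parsed as not (not (not P xor not H) nand not Q)

not P = not True = False
not H = not False = True
not P xor not H = False xor True = True
not (not P xor not H) = not True = False
not Q = not True = False
not (not P xor not H) nand not Q = False nand False = True
not (not (not P xor not H) nand not Q) = not True = False
So (A) is false.

(B): This is ((not P xor (H nor Q)) nor not P) nor (P or Q).

not P = not True = False
H nor Q = False nor True = False
not P xor (H nor Q) = False xor False = False
not P = not True = False
(not P xor (H nor Q)) nor not P = False nor False = True
P or Q = True or True = True
((not P xor (H nor Q)) nor not P) nor (P or Q) = True nor True = False
So (B) is false.

(C): This is ((not H -> (P -> Q)) -> H) and Q.

not H = not False = True
P -> Q = True -> True = True
not H -> (P -> Q) = True -> True = True
(not H -> (P -> Q)) -> H = True -> False = False
((not H -> (P -> Q)) -> H) and Q = False and True = False
So (C) is false.

Count: 0.

0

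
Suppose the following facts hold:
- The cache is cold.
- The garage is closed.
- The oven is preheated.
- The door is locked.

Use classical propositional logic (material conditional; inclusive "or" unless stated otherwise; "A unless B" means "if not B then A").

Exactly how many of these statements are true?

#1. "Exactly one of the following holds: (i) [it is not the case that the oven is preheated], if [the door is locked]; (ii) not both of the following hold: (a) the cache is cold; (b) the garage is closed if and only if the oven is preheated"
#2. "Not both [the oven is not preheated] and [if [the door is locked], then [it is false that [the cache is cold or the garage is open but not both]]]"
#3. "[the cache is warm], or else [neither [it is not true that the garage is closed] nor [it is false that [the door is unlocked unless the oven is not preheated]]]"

1

Let U = "the door is locked" (T), W = "the oven is preheated" (T), M = "the cache is warm" (F), G = "the garage is closed" (T).

#1: In symbols: (U → ¬W) ⊕ (¬M ↑ (G ↔ W))

¬W = ¬T = F
U → ¬W = T → F = F
¬M = ¬F = T
G ↔ W = T ↔ T = T
¬M ↑ (G ↔ W) = T ↑ T = F
(U → ¬W) ⊕ (¬M ↑ (G ↔ W)) = F ⊕ F = F
Hence #1 is false.

#2: Parsed as ¬W ↑ (U → ¬(¬M ⊕ ¬G))

¬W = ¬T = F
¬M = ¬F = T
¬G = ¬T = F
¬M ⊕ ¬G = T ⊕ F = T
¬(¬M ⊕ ¬G) = ¬T = F
U → ¬(¬M ⊕ ¬G) = T → F = F
¬W ↑ (U → ¬(¬M ⊕ ¬G)) = F ↑ F = T
So #2 is true.

#3: Parsed as M ∨ (¬G ↓ ¬(¬U ∨ ¬W))

¬G = ¬T = F
¬U = ¬T = F
¬W = ¬T = F
¬U ∨ ¬W = F ∨ F = F
¬(¬U ∨ ¬W) = ¬F = T
¬G ↓ ¬(¬U ∨ ¬W) = F ↓ T = F
M ∨ (¬G ↓ ¬(¬U ∨ ¬W)) = F ∨ F = F
Thus #3 is false.

1 of the 3 statements is true (#2).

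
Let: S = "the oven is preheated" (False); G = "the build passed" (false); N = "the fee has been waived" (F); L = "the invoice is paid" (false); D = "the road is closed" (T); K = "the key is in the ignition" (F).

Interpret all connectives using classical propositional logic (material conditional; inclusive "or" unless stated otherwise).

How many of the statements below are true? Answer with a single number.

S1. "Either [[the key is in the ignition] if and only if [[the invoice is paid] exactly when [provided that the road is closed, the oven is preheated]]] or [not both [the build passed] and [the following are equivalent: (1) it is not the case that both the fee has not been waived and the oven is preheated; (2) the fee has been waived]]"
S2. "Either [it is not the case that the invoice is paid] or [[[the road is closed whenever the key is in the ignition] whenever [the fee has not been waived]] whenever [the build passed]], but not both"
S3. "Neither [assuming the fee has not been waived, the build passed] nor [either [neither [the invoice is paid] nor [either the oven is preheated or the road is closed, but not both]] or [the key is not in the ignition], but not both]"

S1: Parsed as (K <-> (L <-> (D -> S))) | (G nand ((~N nand S) <-> N))

D -> S = T -> F = F
L <-> (D -> S) = F <-> F = T
K <-> (L <-> (D -> S)) = F <-> T = F
~N = ~F = T
~N nand S = T nand F = T
(~N nand S) <-> N = T <-> F = F
G nand ((~N nand S) <-> N) = F nand F = T
(K <-> (L <-> (D -> S))) | (G nand ((~N nand S) <-> N)) = F | T = T
Hence S1 is true.

S2: This is ~L xor (G -> (~N -> (K -> D))).

~L = ~F = T
~N = ~F = T
K -> D = F -> T = T
~N -> (K -> D) = T -> T = T
G -> (~N -> (K -> D)) = F -> T = T
~L xor (G -> (~N -> (K -> D))) = T xor T = F
So S2 is false.

S3: In symbols: (~N -> G) nor ((L nor (S xor D)) xor ~K)

~N = ~F = T
~N -> G = T -> F = F
S xor D = F xor T = T
L nor (S xor D) = F nor T = F
~K = ~F = T
(L nor (S xor D)) xor ~K = F xor T = T
(~N -> G) nor ((L nor (S xor D)) xor ~K) = F nor T = F
Thus S3 is false.

Count: 1.

1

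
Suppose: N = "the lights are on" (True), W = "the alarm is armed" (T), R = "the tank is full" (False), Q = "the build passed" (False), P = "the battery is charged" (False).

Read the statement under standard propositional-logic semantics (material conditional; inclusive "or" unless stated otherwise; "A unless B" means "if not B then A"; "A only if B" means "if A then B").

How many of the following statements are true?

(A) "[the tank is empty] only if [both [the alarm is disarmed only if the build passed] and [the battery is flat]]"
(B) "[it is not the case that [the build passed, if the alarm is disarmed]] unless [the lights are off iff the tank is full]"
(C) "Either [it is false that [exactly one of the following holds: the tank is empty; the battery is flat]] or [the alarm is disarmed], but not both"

(A): This is ~R -> ((~W -> Q) & ~P).

~R = ~F = T
~W = ~T = F
~W -> Q = F -> F = T
~P = ~F = T
(~W -> Q) & ~P = T & T = T
~R -> ((~W -> Q) & ~P) = T -> T = T
Hence (A) is true.

(B): Parsed as ~(~W -> Q) | (~N <-> R)

~W = ~T = F
~W -> Q = F -> F = T
~(~W -> Q) = ~T = F
~N = ~T = F
~N <-> R = F <-> F = T
~(~W -> Q) | (~N <-> R) = F | T = T
Hence (B) is true.

(C): This is ~(~R xor ~P) xor ~W.

~R = ~F = T
~P = ~F = T
~R xor ~P = T xor T = F
~(~R xor ~P) = ~F = T
~W = ~T = F
~(~R xor ~P) xor ~W = T xor F = T
So (C) is true.

True statements: 3.

3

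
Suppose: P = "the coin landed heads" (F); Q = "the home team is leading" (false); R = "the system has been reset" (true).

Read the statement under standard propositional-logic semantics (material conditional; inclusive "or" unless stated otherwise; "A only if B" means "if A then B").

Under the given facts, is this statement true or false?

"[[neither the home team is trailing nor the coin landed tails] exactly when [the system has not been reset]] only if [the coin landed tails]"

True

In symbols: ((~Q nor ~P) <-> ~R) -> ~P

~Q = ~F = T
~P = ~F = T
~Q nor ~P = T nor T = F
~R = ~T = F
(~Q nor ~P) <-> ~R = F <-> F = T
~P = ~F = T
((~Q nor ~P) <-> ~R) -> ~P = T -> T = T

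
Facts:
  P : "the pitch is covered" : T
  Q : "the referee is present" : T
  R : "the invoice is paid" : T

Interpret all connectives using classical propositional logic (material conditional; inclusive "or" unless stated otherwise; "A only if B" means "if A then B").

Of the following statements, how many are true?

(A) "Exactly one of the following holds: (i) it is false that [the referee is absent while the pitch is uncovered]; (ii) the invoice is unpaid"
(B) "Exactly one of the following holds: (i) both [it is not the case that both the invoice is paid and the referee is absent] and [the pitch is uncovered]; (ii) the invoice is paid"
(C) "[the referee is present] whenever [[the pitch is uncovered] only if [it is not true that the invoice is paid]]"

3

(A): Formalization: not (not Q and not P) xor not R

not Q = not True = False
not P = not True = False
not Q and not P = False and False = False
not (not Q and not P) = not False = True
not R = not True = False
not (not Q and not P) xor not R = True xor False = True
So (A) is true.

(B): In symbols: ((R nand not Q) and not P) xor R

not Q = not True = False
R nand not Q = True nand False = True
not P = not True = False
(R nand not Q) and not P = True and False = False
((R nand not Q) and not P) xor R = False xor True = True
So (B) is true.

(C): This is (not P -> not R) -> Q.

not P = not True = False
not R = not True = False
not P -> not R = False -> False = True
(not P -> not R) -> Q = True -> True = True
So (C) is true.

3 of the 3 statements are true ((A), (B), (C)).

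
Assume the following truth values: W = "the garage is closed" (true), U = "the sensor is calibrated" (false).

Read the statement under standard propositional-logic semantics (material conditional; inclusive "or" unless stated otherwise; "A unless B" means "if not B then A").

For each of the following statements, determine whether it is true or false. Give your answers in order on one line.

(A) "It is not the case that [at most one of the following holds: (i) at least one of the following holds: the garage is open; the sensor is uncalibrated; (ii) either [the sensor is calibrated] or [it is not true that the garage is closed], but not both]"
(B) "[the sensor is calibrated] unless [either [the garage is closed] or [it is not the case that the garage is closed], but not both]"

(A): In symbols: ¬((¬W ∨ ¬U) ↑ (U ⊕ ¬W))

¬W = ¬T = F
¬U = ¬F = T
¬W ∨ ¬U = F ∨ T = T
¬W = ¬T = F
U ⊕ ¬W = F ⊕ F = F
(¬W ∨ ¬U) ↑ (U ⊕ ¬W) = T ↑ F = T
¬((¬W ∨ ¬U) ↑ (U ⊕ ¬W)) = ¬T = F
Thus (A) is false.

(B): Parsed as U ∨ (W ⊕ ¬W)

¬W = ¬T = F
W ⊕ ¬W = T ⊕ F = T
U ∨ (W ⊕ ¬W) = F ∨ T = T
So (B) is true.

(A) False / (B) True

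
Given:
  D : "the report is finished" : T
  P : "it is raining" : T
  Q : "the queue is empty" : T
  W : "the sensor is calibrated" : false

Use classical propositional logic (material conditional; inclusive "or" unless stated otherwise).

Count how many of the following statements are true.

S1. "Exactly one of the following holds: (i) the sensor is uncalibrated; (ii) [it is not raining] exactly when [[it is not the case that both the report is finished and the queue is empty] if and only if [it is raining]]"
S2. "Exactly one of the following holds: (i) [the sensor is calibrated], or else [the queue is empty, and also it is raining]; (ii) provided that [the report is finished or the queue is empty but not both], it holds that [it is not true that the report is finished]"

0

S1: Formalization: ~W xor (~P <-> ((D nand Q) <-> P))

~W = ~F = T
~P = ~T = F
D nand Q = T nand T = F
(D nand Q) <-> P = F <-> T = F
~P <-> ((D nand Q) <-> P) = F <-> F = T
~W xor (~P <-> ((D nand Q) <-> P)) = T xor T = F
So S1 is false.

S2: This is (W | (Q & P)) xor ((D xor Q) -> ~D).

Q & P = T & T = T
W | (Q & P) = F | T = T
D xor Q = T xor T = F
~D = ~T = F
(D xor Q) -> ~D = F -> F = T
(W | (Q & P)) xor ((D xor Q) -> ~D) = T xor T = F
Hence S2 is false.

0 of the 2 statements are true (none).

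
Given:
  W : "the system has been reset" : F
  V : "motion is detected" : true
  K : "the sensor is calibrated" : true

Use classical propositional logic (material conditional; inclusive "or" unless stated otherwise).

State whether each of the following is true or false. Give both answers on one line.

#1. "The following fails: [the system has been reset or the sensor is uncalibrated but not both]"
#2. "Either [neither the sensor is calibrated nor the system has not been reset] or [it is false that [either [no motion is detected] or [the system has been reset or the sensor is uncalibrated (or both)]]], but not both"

#1: Parsed as ~(W xor ~K)

~K = ~T = F
W xor ~K = F xor F = F
~(W xor ~K) = ~F = T
Hence #1 is true.

#2: Parsed as (K nor ~W) xor ~(~V | (W | ~K))

~W = ~F = T
K nor ~W = T nor T = F
~V = ~T = F
~K = ~T = F
W | ~K = F | F = F
~V | (W | ~K) = F | F = F
~(~V | (W | ~K)) = ~F = T
(K nor ~W) xor ~(~V | (W | ~K)) = F xor T = T
Thus #2 is true.

#1 True; #2 True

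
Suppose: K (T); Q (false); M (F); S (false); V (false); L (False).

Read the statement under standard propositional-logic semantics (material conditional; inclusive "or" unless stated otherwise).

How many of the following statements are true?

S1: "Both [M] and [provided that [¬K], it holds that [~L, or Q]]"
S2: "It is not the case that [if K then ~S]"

S1: This is M & (~K -> (~L | Q)).

~K = ~T = F
~L = ~F = T
~L | Q = T | F = T
~K -> (~L | Q) = F -> T = T
M & (~K -> (~L | Q)) = F & T = F
Hence S1 is false.

S2: Formalization: ~(K -> ~S)

~S = ~F = T
K -> ~S = T -> T = T
~(K -> ~S) = ~T = F
So S2 is false.

Count: 0.

0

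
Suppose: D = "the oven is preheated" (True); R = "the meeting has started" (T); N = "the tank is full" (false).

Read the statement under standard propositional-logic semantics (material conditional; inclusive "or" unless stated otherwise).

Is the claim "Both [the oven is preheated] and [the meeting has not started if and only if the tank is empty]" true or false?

The statement is false.

Values: D=T, R=T, N=F.
Formalization: D ∧ (¬R ↔ ¬N)

¬R = ¬T = F
¬N = ¬F = T
¬R ↔ ¬N = F ↔ T = F
D ∧ (¬R ↔ ¬N) = T ∧ F = F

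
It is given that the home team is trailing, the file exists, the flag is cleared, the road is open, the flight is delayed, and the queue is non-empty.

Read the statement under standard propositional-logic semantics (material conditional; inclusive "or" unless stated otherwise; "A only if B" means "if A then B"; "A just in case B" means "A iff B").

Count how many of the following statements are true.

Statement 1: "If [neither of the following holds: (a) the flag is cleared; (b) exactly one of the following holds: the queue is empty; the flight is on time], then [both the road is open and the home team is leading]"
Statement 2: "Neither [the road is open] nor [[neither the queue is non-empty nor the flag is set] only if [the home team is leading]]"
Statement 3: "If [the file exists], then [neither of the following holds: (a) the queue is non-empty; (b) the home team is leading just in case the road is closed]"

1

Let L = "the flag is set" (F), P = "the queue is empty" (F), H = "the flight is delayed" (T), N = "the road is closed" (F), G = "the home team is leading" (F), D = "the file exists" (T).

Statement 1: Formalization: (¬L ↓ (P ⊕ ¬H)) → (¬N ∧ G)

¬L = ¬F = T
¬H = ¬T = F
P ⊕ ¬H = F ⊕ F = F
¬L ↓ (P ⊕ ¬H) = T ↓ F = F
¬N = ¬F = T
¬N ∧ G = T ∧ F = F
(¬L ↓ (P ⊕ ¬H)) → (¬N ∧ G) = F → F = T
Thus Statement 1 is true.

Statement 2: In symbols: ¬N ↓ ((¬P ↓ L) → G)

¬N = ¬F = T
¬P = ¬F = T
¬P ↓ L = T ↓ F = F
(¬P ↓ L) → G = F → F = T
¬N ↓ ((¬P ↓ L) → G) = T ↓ T = F
So Statement 2 is false.

Statement 3: This is D → (¬P ↓ (G ↔ N)).

¬P = ¬F = T
G ↔ N = F ↔ F = T
¬P ↓ (G ↔ N) = T ↓ T = F
D → (¬P ↓ (G ↔ N)) = T → F = F
Thus Statement 3 is false.

True statements: 1 (Statement 1).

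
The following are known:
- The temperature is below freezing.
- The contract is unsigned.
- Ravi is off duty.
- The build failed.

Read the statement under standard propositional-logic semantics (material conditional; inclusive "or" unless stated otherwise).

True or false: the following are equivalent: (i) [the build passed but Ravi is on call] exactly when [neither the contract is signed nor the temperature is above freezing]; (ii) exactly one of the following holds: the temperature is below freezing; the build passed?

Let W = "the build passed" (False), P = "Ravi is on call" (False), G = "the contract is signed" (False), S = "the temperature is below freezing" (True).
Formalization: ((W and P) iff (G nor not S)) iff (S xor W)

W and P = False and False = False
not S = not True = False
G nor not S = False nor False = True
(W and P) iff (G nor not S) = False iff True = False
S xor W = True xor False = True
((W and P) iff (G nor not S)) iff (S xor W) = False iff True = False

The statement is false.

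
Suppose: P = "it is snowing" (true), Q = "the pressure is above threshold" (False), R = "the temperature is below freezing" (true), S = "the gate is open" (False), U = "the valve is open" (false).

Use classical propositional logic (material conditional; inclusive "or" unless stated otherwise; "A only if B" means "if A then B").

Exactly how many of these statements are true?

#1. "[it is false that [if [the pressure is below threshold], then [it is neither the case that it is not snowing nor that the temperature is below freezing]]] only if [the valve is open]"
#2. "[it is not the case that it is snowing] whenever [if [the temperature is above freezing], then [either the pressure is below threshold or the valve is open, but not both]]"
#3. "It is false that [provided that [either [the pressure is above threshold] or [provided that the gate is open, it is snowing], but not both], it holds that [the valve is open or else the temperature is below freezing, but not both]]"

0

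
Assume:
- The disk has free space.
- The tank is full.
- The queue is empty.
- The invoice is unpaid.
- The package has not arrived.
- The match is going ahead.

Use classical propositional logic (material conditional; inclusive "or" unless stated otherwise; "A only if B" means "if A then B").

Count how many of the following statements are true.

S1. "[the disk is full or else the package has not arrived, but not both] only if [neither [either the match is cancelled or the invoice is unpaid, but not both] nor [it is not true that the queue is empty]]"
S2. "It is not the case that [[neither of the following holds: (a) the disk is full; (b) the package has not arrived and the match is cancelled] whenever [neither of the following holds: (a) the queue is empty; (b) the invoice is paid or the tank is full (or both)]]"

0

Let D = "the disk is full" (F), N = "the package has arrived" (F), L = "the match is cancelled" (F), U = "the invoice is paid" (F), W = "the queue is empty" (T), P = "the tank is full" (T).

S1: Formalization: (D xor ~N) -> ((L xor ~U) nor ~W)

~N = ~F = T
D xor ~N = F xor T = T
~U = ~F = T
L xor ~U = F xor T = T
~W = ~T = F
(L xor ~U) nor ~W = T nor F = F
(D xor ~N) -> ((L xor ~U) nor ~W) = T -> F = F
Thus S1 is false.

S2: Parsed as ~((W nor (U | P)) -> (D nor (~N & L)))

U | P = F | T = T
W nor (U | P) = T nor T = F
~N = ~F = T
~N & L = T & F = F
D nor (~N & L) = F nor F = T
(W nor (U | P)) -> (D nor (~N & L)) = F -> T = T
~((W nor (U | P)) -> (D nor (~N & L))) = ~T = F
Hence S2 is false.

0 of the 2 statements are true (none).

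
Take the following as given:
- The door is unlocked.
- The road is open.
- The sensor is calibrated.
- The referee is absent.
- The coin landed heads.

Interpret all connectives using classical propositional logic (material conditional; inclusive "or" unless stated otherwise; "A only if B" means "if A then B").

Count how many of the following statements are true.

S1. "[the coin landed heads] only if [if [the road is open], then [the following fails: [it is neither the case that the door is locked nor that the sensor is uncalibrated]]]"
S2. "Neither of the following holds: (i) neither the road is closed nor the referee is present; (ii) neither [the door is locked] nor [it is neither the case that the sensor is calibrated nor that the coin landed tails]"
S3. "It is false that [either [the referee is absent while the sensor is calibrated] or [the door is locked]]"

Let U = "the coin landed heads" (T), Q = "the road is closed" (F), P = "the door is locked" (F), R = "the sensor is calibrated" (T), S = "the referee is present" (F).

S1: In symbols: U → (¬Q → ¬(P ↓ ¬R))

¬Q = ¬F = T
¬R = ¬T = F
P ↓ ¬R = F ↓ F = T
¬(P ↓ ¬R) = ¬T = F
¬Q → ¬(P ↓ ¬R) = T → F = F
U → (¬Q → ¬(P ↓ ¬R)) = T → F = F
Thus S1 is false.

S2: Parsed as (Q ↓ S) ↓ (P ↓ (R ↓ ¬U))

Q ↓ S = F ↓ F = T
¬U = ¬T = F
R ↓ ¬U = T ↓ F = F
P ↓ (R ↓ ¬U) = F ↓ F = T
(Q ↓ S) ↓ (P ↓ (R ↓ ¬U)) = T ↓ T = F
Thus S2 is false.

S3: In symbols: ¬((¬S ∧ R) ∨ P)

¬S = ¬F = T
¬S ∧ R = T ∧ T = T
(¬S ∧ R) ∨ P = T ∨ F = T
¬((¬S ∧ R) ∨ P) = ¬T = F
So S3 is false.

Count: 0.

0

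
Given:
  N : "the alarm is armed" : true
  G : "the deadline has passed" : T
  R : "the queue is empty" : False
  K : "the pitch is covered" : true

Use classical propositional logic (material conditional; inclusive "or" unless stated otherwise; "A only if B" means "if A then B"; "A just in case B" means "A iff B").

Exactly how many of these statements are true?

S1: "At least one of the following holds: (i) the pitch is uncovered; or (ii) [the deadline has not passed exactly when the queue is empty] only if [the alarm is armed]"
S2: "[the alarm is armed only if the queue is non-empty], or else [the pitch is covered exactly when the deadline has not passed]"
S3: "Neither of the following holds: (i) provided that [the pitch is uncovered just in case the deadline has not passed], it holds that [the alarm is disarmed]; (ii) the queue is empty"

S1: This is ~K | ((~G <-> R) -> N).

~K = ~T = F
~G = ~T = F
~G <-> R = F <-> F = T
(~G <-> R) -> N = T -> T = T
~K | ((~G <-> R) -> N) = F | T = T
Thus S1 is true.

S2: Parsed as (N -> ~R) | (K <-> ~G)

~R = ~F = T
N -> ~R = T -> T = T
~G = ~T = F
K <-> ~G = T <-> F = F
(N -> ~R) | (K <-> ~G) = T | F = T
Thus S2 is true.

S3: Formalization: ((~K <-> ~G) -> ~N) nor R

~K = ~T = F
~G = ~T = F
~K <-> ~G = F <-> F = T
~N = ~T = F
(~K <-> ~G) -> ~N = T -> F = F
((~K <-> ~G) -> ~N) nor R = F nor F = T
Thus S3 is true.

3 of the 3 statements are true (S1, S2, S3).

3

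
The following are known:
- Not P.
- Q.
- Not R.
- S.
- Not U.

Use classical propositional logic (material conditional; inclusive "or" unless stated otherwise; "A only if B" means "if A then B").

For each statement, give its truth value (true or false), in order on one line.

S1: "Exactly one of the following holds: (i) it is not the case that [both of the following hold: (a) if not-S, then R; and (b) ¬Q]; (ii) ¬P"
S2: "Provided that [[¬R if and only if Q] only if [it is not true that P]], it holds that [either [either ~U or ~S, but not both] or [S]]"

S1: In symbols: ¬((¬S → R) ∧ ¬Q) ⊕ ¬P

¬S = ¬T = F
¬S → R = F → F = T
¬Q = ¬T = F
(¬S → R) ∧ ¬Q = T ∧ F = F
¬((¬S → R) ∧ ¬Q) = ¬F = T
¬P = ¬F = T
¬((¬S → R) ∧ ¬Q) ⊕ ¬P = T ⊕ T = F
Thus S1 is false.

S2: In symbols: ((¬R ↔ Q) → ¬P) → ((¬U ⊕ ¬S) ∨ S)

¬R = ¬F = T
¬R ↔ Q = T ↔ T = T
¬P = ¬F = T
(¬R ↔ Q) → ¬P = T → T = T
¬U = ¬F = T
¬S = ¬T = F
¬U ⊕ ¬S = T ⊕ F = T
(¬U ⊕ ¬S) ∨ S = T ∨ T = T
((¬R ↔ Q) → ¬P) → ((¬U ⊕ ¬S) ∨ S) = T → T = T
So S2 is true.

S1 False / S2 True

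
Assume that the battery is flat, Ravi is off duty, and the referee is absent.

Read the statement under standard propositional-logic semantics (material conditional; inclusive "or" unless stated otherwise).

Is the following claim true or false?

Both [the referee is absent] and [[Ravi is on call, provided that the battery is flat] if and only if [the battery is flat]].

The statement is false.

Let R = "the referee is present" (False), P = "the battery is charged" (False), Q = "Ravi is on call" (False).
Parsed as not R and ((not P -> Q) iff not P)

not R = not False = True
not P = not False = True
not P -> Q = True -> False = False
not P = not False = True
(not P -> Q) iff not P = False iff True = False
not R and ((not P -> Q) iff not P) = True and False = False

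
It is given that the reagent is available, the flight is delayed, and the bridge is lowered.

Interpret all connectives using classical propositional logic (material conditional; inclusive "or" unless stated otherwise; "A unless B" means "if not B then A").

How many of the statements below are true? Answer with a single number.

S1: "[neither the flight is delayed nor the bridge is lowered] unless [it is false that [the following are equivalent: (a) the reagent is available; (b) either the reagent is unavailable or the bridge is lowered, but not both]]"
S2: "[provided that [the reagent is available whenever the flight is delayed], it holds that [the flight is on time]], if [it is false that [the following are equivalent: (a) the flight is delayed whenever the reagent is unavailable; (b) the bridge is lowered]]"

Let M = "the flight is delayed" (True), Q = "the bridge is raised" (False), N = "the reagent is available" (True).

S1: In symbols: (M nor not Q) or not (N iff (not N xor not Q))

not Q = not False = True
M nor not Q = True nor True = False
not N = not True = False
not Q = not False = True
not N xor not Q = False xor True = True
N iff (not N xor not Q) = True iff True = True
not (N iff (not N xor not Q)) = not True = False
(M nor not Q) or not (N iff (not N xor not Q)) = False or False = False
So S1 is false.

S2: This is not ((not N -> M) iff not Q) -> ((M -> N) -> not M).

not N = not True = False
not N -> M = False -> True = True
not Q = not False = True
(not N -> M) iff not Q = True iff True = True
not ((not N -> M) iff not Q) = not True = False
M -> N = True -> True = True
not M = not True = False
(M -> N) -> not M = True -> False = False
not ((not N -> M) iff not Q) -> ((M -> N) -> not M) = False -> False = True
So S2 is true.

Count: 1.

1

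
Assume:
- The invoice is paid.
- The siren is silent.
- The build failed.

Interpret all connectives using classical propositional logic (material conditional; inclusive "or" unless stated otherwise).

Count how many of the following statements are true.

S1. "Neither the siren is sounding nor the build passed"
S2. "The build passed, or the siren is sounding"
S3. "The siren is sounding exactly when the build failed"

1

Let V = "the siren is sounding" (F), D = "the build passed" (F).

S1: Parsed as V ↓ D

V ↓ D = F ↓ F = T
Hence S1 is true.

S2: Formalization: D ∨ V

D ∨ V = F ∨ F = F
Hence S2 is false.

S3: Parsed as V ↔ ¬D

¬D = ¬F = T
V ↔ ¬D = F ↔ T = F
So S3 is false.

True statements: 1.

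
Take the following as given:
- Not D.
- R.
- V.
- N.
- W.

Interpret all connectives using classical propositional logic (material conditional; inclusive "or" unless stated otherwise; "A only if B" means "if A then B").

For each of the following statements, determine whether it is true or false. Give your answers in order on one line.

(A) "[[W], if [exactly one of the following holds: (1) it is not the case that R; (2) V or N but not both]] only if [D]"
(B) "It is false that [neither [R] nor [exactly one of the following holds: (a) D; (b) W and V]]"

(A): This is ((not R xor (V xor N)) -> W) -> D.

not R = not True = False
V xor N = True xor True = False
not R xor (V xor N) = False xor False = False
(not R xor (V xor N)) -> W = False -> True = True
((not R xor (V xor N)) -> W) -> D = True -> False = False
So (A) is false.

(B): In symbols: not (R nor (D xor (W and V)))

W and V = True and True = True
D xor (W and V) = False xor True = True
R nor (D xor (W and V)) = True nor True = False
not (R nor (D xor (W and V))) = not False = True
Hence (B) is true.

(A) false; (B) true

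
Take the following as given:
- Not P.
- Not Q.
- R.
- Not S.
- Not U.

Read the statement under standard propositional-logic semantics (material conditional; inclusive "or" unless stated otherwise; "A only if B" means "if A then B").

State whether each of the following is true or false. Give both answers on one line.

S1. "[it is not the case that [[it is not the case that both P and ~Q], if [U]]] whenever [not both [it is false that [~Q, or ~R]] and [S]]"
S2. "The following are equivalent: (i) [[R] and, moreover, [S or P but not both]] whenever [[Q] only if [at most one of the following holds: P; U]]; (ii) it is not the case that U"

S1: In symbols: (~(~Q | ~R) nand S) -> ~(U -> (P nand ~Q))

~Q = ~F = T
~R = ~T = F
~Q | ~R = T | F = T
~(~Q | ~R) = ~T = F
~(~Q | ~R) nand S = F nand F = T
~Q = ~F = T
P nand ~Q = F nand T = T
U -> (P nand ~Q) = F -> T = T
~(U -> (P nand ~Q)) = ~T = F
(~(~Q | ~R) nand S) -> ~(U -> (P nand ~Q)) = T -> F = F
Thus S1 is false.

S2: In symbols: ((Q -> (P nand U)) -> (R & (S xor P))) <-> ~U

P nand U = F nand F = T
Q -> (P nand U) = F -> T = T
S xor P = F xor F = F
R & (S xor P) = T & F = F
(Q -> (P nand U)) -> (R & (S xor P)) = T -> F = F
~U = ~F = T
((Q -> (P nand U)) -> (R & (S xor P))) <-> ~U = F <-> T = F
Thus S2 is false.

S1 F, S2 F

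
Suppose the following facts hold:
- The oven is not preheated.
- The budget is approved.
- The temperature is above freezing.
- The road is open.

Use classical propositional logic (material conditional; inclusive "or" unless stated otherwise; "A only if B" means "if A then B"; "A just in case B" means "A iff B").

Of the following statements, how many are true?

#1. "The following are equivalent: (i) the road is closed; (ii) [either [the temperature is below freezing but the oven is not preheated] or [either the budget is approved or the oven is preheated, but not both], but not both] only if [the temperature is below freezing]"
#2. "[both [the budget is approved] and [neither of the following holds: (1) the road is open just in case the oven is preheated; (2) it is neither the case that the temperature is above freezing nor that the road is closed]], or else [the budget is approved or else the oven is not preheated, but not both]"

2

Let D = "the road is closed" (F), U = "the temperature is below freezing" (F), Q = "the oven is preheated" (F), S = "the budget is approved" (T).

#1: Formalization: D ↔ (((U ∧ ¬Q) ⊕ (S ⊕ Q)) → U)

¬Q = ¬F = T
U ∧ ¬Q = F ∧ T = F
S ⊕ Q = T ⊕ F = T
(U ∧ ¬Q) ⊕ (S ⊕ Q) = F ⊕ T = T
((U ∧ ¬Q) ⊕ (S ⊕ Q)) → U = T → F = F
D ↔ (((U ∧ ¬Q) ⊕ (S ⊕ Q)) → U) = F ↔ F = T
Hence #1 is true.

#2: In symbols: (S ∧ ((¬D ↔ Q) ↓ (¬U ↓ D))) ∨ (S ⊕ ¬Q)

¬D = ¬F = T
¬D ↔ Q = T ↔ F = F
¬U = ¬F = T
¬U ↓ D = T ↓ F = F
(¬D ↔ Q) ↓ (¬U ↓ D) = F ↓ F = T
S ∧ ((¬D ↔ Q) ↓ (¬U ↓ D)) = T ∧ T = T
¬Q = ¬F = T
S ⊕ ¬Q = T ⊕ T = F
(S ∧ ((¬D ↔ Q) ↓ (¬U ↓ D))) ∨ (S ⊕ ¬Q) = T ∨ F = T
Hence #2 is true.

Count: 2.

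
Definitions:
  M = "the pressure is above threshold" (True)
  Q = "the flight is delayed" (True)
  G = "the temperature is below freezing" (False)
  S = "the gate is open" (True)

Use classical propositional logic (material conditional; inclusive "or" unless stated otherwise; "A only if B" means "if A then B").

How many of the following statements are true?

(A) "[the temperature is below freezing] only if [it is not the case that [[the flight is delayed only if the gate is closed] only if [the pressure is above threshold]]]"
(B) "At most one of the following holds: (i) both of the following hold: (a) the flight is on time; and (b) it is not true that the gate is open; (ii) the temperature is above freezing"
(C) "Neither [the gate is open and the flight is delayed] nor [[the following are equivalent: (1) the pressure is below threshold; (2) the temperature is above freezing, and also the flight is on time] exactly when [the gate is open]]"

2

(A): Formalization: G -> not ((Q -> not S) -> M)

not S = not True = False
Q -> not S = True -> False = False
(Q -> not S) -> M = False -> True = True
not ((Q -> not S) -> M) = not True = False
G -> not ((Q -> not S) -> M) = False -> False = True
So (A) is true.

(B): Formalization: (not Q and not S) nand not G

not Q = not True = False
not S = not True = False
not Q and not S = False and False = False
not G = not False = True
(not Q and not S) nand not G = False nand True = True
Hence (B) is true.

(C): In symbols: (S and Q) nor ((not M iff (not G and not Q)) iff S)

S and Q = True and True = True
not M = not True = False
not G = not False = True
not Q = not True = False
not G and not Q = True and False = False
not M iff (not G and not Q) = False iff False = True
(not M iff (not G and not Q)) iff S = True iff True = True
(S and Q) nor ((not M iff (not G and not Q)) iff S) = True nor True = False
Thus (C) is false.

Count: 2.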